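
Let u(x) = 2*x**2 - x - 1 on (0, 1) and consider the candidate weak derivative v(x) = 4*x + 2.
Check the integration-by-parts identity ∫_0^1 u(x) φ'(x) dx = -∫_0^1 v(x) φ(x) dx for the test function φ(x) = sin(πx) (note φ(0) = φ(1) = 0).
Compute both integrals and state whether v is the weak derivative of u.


LHS = -2/π, RHS = -8/π. No, v is not the weak derivative of u.

u(x) = 2*x**2 - x - 1, classical derivative u'(x) = 4*x - 1.
φ(x) = sin(πx), so φ'(x) = π*cos(π*x).
Note φ(0) = φ(1) = 0, so the boundary term u·φ vanishes.
LHS = ∫_0^1 u(x) φ'(x) dx = ∫_0^1 (2*π*x^2*cos(π*x) - π*x*cos(π*x) - π*cos(π*x)) dx. Term by term:
  ∫_0^1 -π*cos(π*x) dx = 0;  ∫_0^1 -π*x*cos(π*x) dx = 2/π;  ∫_0^1 2*π*x^2*cos(π*x) dx = -4/π.
Sum: 0 + 2/π − 4/π = -2/π.
So LHS = -2/π.
∫_0^1 v(x) φ(x) dx = ∫_0^1 (4*x*sin(π*x) + 2*sin(π*x)) dx. Term by term:
  ∫_0^1 2*sin(π*x) dx = 4/π;  ∫_0^1 4*x*sin(π*x) dx = 4/π.
Sum: 4/π + 4/π = 8/π.
So RHS = -∫_0^1 v(x) φ(x) dx = -8/π.
LHS − RHS = 6/π ≠ 0, so the identity fails.
(For a valid weak derivative the identity must hold for EVERY test function, in particular this one. The failure shows v is NOT the weak derivative of u.)
Correct weak derivative would be u'(x) = 4*x - 1.


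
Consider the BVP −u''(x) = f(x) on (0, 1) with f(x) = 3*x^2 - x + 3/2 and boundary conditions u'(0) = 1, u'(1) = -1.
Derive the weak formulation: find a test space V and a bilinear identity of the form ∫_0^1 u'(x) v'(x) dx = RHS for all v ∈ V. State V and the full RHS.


V = H^1(0, 1) (v unrestricted at boundary; u is determined up to an additive constant); weak form: ∫_0^1 u'v' dx = ∫_0^1 (3*x^2 - x + 3/2) v dx − v(1) − v(0) for all v ∈ V.

Multiply both sides by a test function v and integrate from 0 to 1:
  ∫_0^1 −u''(x) v(x) dx = ∫_0^1 f(x) v(x) dx.
Integrate the LHS by parts once:
  ∫_0^1 −u'' v dx = −[u'(x) v(x)]_0^1 + ∫_0^1 u'(x) v'(x) dx.
Thus ∫_0^1 u'(x) v'(x) dx = ∫_0^1 f(x) v(x) dx + [u'(x) v(x)]_0^1.
Choose V so that boundary terms are either known or forced to vanish.
u has inhomogeneous Neumann u'(0) = 1, u'(1) = -1. [u' v]_0^1 = (-1)·v(1) − (1)·v(0) = − v(1) − v(0). Take V = H^1(0, 1); boundary term becomes part of RHS.
Weak formulation: find u (satisfying any essential BC) such that ∫_0^1 u'(x) v'(x) dx = ∫_0^1 f v dx − v(1) − v(0) for all v ∈ V (Neumann data are natural BCs: they enter the RHS as boundary terms).
Substituting f(x) = 3*x^2 - x + 3/2, the right-hand side is ∫_0^1 (3*x^2 - x + 3/2) v dx − v(1) − v(0).
Compatibility check (pure Neumann): taking v ≡ 1 ∈ V gives 0 = ∫_0^1 f dx + (-1) − (1), i.e. ∫_0^1 f dx must equal u'(0) − u'(1) = 2. Indeed ∫_0^1 (3*x^2 - x + 3/2) dx = 2, so the data are compatible. The solution is then unique only up to an additive constant (fix it e.g. by requiring ∫_0^1 u dx = 0).


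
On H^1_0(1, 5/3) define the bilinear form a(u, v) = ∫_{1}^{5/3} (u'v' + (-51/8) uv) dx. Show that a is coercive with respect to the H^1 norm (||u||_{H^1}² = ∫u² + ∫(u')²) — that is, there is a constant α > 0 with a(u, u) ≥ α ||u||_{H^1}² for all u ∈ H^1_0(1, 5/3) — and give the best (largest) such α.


α = 3*(-17 + 6*π^2)/(2*(4 + 9*π^2))

Coercivity of a(·,·) on H^1_0(1, 5/3) means a(u, u) ≥ α ||u||_{H^1}² for every u ∈ H^1_0.
The interval has length L = 2/3, and Poincaré/coercivity depend only on L. Here a(u, u) = ∫(u')² + (-51/8)·∫u².
Here c = -51/8 < 0 with |c| < (π/L)² = 9*π^2/4, so coercivity still holds. The condition a(u,u) ≥ α||u||_{H^1}² reads (1−α)∫(u')² ≥ (α−c)∫u². Any admissible α is ≤ 1 (rapidly oscillating u have ∫u²/∫(u')² → 0), and α = 1 would force 0 ≥ (1−c)∫u², impossible since c < 1; so 1−α > 0. By the sharp Poincaré inequality on H^1_0 of an interval of length L, ∫(u')² ≥ (π/L)²∫u² with equality for the first sine mode sin(π(x−x₀)/L) (x₀ the left endpoint), so the inequality holds for all u iff (1−α)(π/L)² ≥ α − c, i.e. α ≤ ((π/L)² + c)/((π/L)² + 1) = (1 + c(L/π)²)/(1 + (L/π)²). (Direct route, valid since c ≤ 0: Poincaré gives c∫u² ≥ c(L/π)²∫(u')², so a(u,u) ≥ (1 + c(L/π)²)∫(u')², while ||u||_{H^1}² ≤ (1 + (L/π)²)∫(u')²; dividing yields the same α.) With (π/L)² = 9*π^2/4 and c = -51/8, the largest admissible constant is α = ((π/L)² + c)/((π/L)² + 1).
Simplifying, α = 3*(-17 + 6*π^2)/(2*(4 + 9*π^2)).


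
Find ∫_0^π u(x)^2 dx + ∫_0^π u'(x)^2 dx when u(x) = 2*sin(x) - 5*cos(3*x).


||u||_{H^1(0,π)}^2 = 129*π

u'(x) = 15*sin(3*x) + 2*cos(x).
Expand u² and (u')² and integrate term by term on (0, π), using: for integers n ≥ 1, ∫_0^π sin²(nx) dx = ∫_0^π cos²(nx) dx = π/2; for n ≠ n', ∫_0^π sin(nx)sin(n'x) dx = ∫_0^π cos(nx)cos(n'x) dx = 0; and by product-to-sum, ∫_0^π sin(nx)cos(n'x) dx = ½∫_0^π [sin((n+n')x) + sin((n−n')x)] dx, which is 0 when n+n' is even and 2n/(n²−n'²) when n+n' is odd (it need not vanish on (0, π)).
  u² squared terms: (-5)²·∫cos(3x)² dx = 25·π/2 = 25*π/2;  (2)²·∫sin(x)² dx = 4·π/2 = 2*π.
  u² cross terms: 2·(-5)·(2)·∫cos(3x)·sin(x) dx = -20·(0) = 0.
  So ∫_0^π u² dx = 25*π/2 + 2*π + 0 = 29*π/2.
  (u')² squared terms: (2)²·∫cos(x)² dx = 4·π/2 = 2*π;  (15)²·∫sin(3x)² dx = 225·π/2 = 225*π/2.
  (u')² cross terms: 2·(2)·(15)·∫cos(x)·sin(3x) dx = 60·(0) = 0.
  So ∫_0^π (u')² dx = 2*π + 225*π/2 + 0 = 229*π/2.
||u||_{H^1}^2 = (29*π/2) + (229*π/2) = 129*π.


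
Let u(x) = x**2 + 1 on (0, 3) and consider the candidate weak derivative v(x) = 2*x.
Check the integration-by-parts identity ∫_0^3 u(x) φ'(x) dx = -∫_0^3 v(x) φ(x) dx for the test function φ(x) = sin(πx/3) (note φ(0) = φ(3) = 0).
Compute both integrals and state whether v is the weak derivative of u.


LHS = -18/π, RHS = -18/π. Yes, v = u' weakly.

u(x) = x**2 + 1, classical derivative u'(x) = 2*x.
φ(x) = sin(πx/3), so φ'(x) = π*cos(π*x/3)/3.
Note φ(0) = φ(3) = 0, so the boundary term u·φ vanishes.
LHS = ∫_0^3 u(x) φ'(x) dx = ∫_0^3 (π*x^2*cos(π*x/3)/3 + π*cos(π*x/3)/3) dx. Term by term:
  ∫_0^3 π*cos(π*x/3)/3 dx = 0;  ∫_0^3 π*x^2*cos(π*x/3)/3 dx = -18/π.
Sum: 0 − 18/π = -18/π.
So LHS = -18/π.
∫_0^3 v(x) φ(x) dx = ∫_0^3 (2*x*sin(π*x/3)) dx. Term by term:
  ∫_0^3 2*x*sin(π*x/3) dx = 18/π.
So RHS = -∫_0^3 v(x) φ(x) dx = -18/π.
LHS = RHS, so the identity holds for this test φ.
Moreover u is smooth here and v(x) = u'(x) = 2*x pointwise, so the identity holds for every test function. Hence v is the weak derivative of u.


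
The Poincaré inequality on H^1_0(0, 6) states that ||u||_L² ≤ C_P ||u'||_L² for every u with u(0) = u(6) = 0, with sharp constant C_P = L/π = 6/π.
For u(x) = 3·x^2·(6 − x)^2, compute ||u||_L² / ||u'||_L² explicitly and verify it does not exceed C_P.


||u||_L² / ||u'||_L² = sqrt(3) < C_P = 6/π.

u(x) = 3·x^2·(6 − x)^2, so u'(x) = 12*x*(x - 6)*(x - 3).
u(x) = 3·x^2·(6 − x)^2 vanishes at x = 0 and x = 6, so u ∈ H^1_0(0, 6). Differentiate via the product rule and integrate the resulting polynomials term by term.
  ∫_0^6 u² dx = ∫_0^6 (9*x^8 - 216*x^7 + 1944*x^6 - 7776*x^5 + 11664*x^4) dx. Term by term:
    ∫_0^6 9*x^8 dx = 10077696;  ∫_0^6 -216*x^7 dx = -45349632;  ∫_0^6 1944*x^6 dx = 544195584/7;
    ∫_0^6 -7776*x^5 dx = -60466176;  ∫_0^6 11664*x^4 dx = 90699264/5.
  Sum: 10077696 − 45349632 + 544195584/7 − 60466176 + 90699264/5 = 5038848/35.
  ∫_0^6 (u')² dx = ∫_0^6 (144*x^6 - 2592*x^5 + 16848*x^4 - 46656*x^3 + 46656*x^2) dx. Term by term:
    ∫_0^6 144*x^6 dx = 40310784/7;  ∫_0^6 -2592*x^5 dx = -20155392;  ∫_0^6 16848*x^4 dx = 131010048/5;
    ∫_0^6 -46656*x^3 dx = -15116544;  ∫_0^6 46656*x^2 dx = 3359232.
  Sum: 40310784/7 − 20155392 + 131010048/5 − 15116544 + 3359232 = 1679616/35.
∫_0^6 u² dx = 5038848/35, so ||u||_L² = 1296*sqrt(105)/35.
∫_0^6 (u')² dx = 1679616/35, so ||u'||_L² = 1296*sqrt(35)/35.
Ratio ||u||_L² / ||u'||_L² = sqrt(3).
Sharp Poincaré constant on H^1_0(0, 6) is C_P = L/π = 6/π, achieved by sin(π/6·x).
A polynomial bump cannot attain the sharp Poincaré constant (only the first sine eigenfunction does), so the ratio is strictly less than C_P, consistent with ||u||_L² ≤ C_P ||u'||_L².


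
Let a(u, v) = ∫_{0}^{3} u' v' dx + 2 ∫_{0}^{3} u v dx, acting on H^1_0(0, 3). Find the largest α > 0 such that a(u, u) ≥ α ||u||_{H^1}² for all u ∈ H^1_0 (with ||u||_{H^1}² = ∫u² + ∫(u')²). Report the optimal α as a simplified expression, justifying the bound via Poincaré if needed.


α = 1

Coercivity of a(·,·) on H^1_0(0, 3) means a(u, u) ≥ α ||u||_{H^1}² for every u ∈ H^1_0.
The interval has length L = 3, and Poincaré/coercivity depend only on L. Here a(u, u) = ∫(u')² + (2)·∫u².
Here c = 2 ≥ 1, so a(u,u) = ∫(u')² + c∫u² ≥ ∫(u')² + ∫u² = ||u||_{H^1}², i.e. α = 1 works. No larger α is possible: a(u,u) ≥ α||u||_{H^1}² means (1−α)∫(u')² ≥ (α−c)∫u², and for the modes u_n = sin(nπ(x−x₀)/L) (x₀ the left endpoint) one has ∫u_n²/∫(u_n')² = (L/(nπ))² → 0, so a(u_n,u_n)/||u_n||_{H^1}² → 1. Hence the optimal constant is α = 1.
Therefore α = 1.


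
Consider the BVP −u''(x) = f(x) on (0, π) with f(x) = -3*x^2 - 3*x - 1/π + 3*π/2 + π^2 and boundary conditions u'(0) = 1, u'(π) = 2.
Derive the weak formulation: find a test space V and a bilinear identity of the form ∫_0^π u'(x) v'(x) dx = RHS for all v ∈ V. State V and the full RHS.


V = H^1(0, π) (v unrestricted at boundary; u is determined up to an additive constant); weak form: ∫_0^π u'v' dx = ∫_0^π (-3*x^2 - 3*x - 1/π + 3*π/2 + π^2) v dx + 2·v(π) − v(0) for all v ∈ V.

Multiply both sides by a test function v and integrate from 0 to π:
  ∫_0^π −u''(x) v(x) dx = ∫_0^π f(x) v(x) dx.
Integrate the LHS by parts once:
  ∫_0^π −u'' v dx = −[u'(x) v(x)]_0^π + ∫_0^π u'(x) v'(x) dx.
Thus ∫_0^π u'(x) v'(x) dx = ∫_0^π f(x) v(x) dx + [u'(x) v(x)]_0^π.
Choose V so that boundary terms are either known or forced to vanish.
u has inhomogeneous Neumann u'(0) = 1, u'(π) = 2. [u' v]_0^π = (2)·v(π) − (1)·v(0) = 2·v(π) − v(0). Take V = H^1(0, π); boundary term becomes part of RHS.
Weak formulation: find u (satisfying any essential BC) such that ∫_0^π u'(x) v'(x) dx = ∫_0^π f v dx + 2·v(π) − v(0) for all v ∈ V (Neumann data are natural BCs: they enter the RHS as boundary terms).
Substituting f(x) = -3*x^2 - 3*x - 1/π + 3*π/2 + π^2, the right-hand side is ∫_0^π (-3*x^2 - 3*x - 1/π + 3*π/2 + π^2) v dx + 2·v(π) − v(0).
Compatibility check (pure Neumann): taking v ≡ 1 ∈ V gives 0 = ∫_0^π f dx + (2) − (1), i.e. ∫_0^π f dx must equal u'(0) − u'(π) = -1. Indeed ∫_0^π (-3*x^2 - 3*x - 1/π + 3*π/2 + π^2) dx = -1, so the data are compatible. The solution is then unique only up to an additive constant (fix it e.g. by requiring ∫_0^π u dx = 0).


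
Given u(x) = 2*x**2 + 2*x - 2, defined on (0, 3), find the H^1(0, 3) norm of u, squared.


||u||_{H^1}^2 = 2622/5

The H^1 norm (squared) on an interval (0, L) is
  ||u||_{H^1}^2 = ∫_0^L u(x)^2 dx + ∫_0^L u'(x)^2 dx.
Compute u'(x) = 4*x + 2.
Then u(x)^2 = 4*x**4 + 8*x**3 - 4*x**2 - 8*x + 4 and u'(x)^2 = 16*x**2 + 16*x + 4.
Integrate each monomial from 0 to 3 using ∫_0^3 c·x^n dx = c·3^(n+1)/(n+1):
  ∫_0^3 u(x)^2 dx = ∫_0^3 (4*x^4 + 8*x^3 - 4*x^2 - 8*x + 4) dx. Term by term:
    ∫_0^3 4*x^4 dx = 972/5;  ∫_0^3 8*x^3 dx = 162;  ∫_0^3 -4*x^2 dx = -36;
    ∫_0^3 -8*x dx = -36;  ∫_0^3 4 dx = 12.
  Sum: 972/5 + 162 − 36 − 36 + 12 = 1482/5.
  ∫_0^3 u'(x)^2 dx = ∫_0^3 (16*x^2 + 16*x + 4) dx. Term by term:
    ∫_0^3 16*x^2 dx = 144;  ∫_0^3 16*x dx = 72;  ∫_0^3 4 dx = 12.
  Sum: 144 + 72 + 12 = 228.
Adding: ||u||_{H^1}^2 = 1482/5 + 228 = 2622/5.


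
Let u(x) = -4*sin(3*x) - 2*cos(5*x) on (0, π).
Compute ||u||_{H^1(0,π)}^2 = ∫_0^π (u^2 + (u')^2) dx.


||u||_{H^1(0,π)}^2 = 132*π

u'(x) = 10*sin(5*x) - 12*cos(3*x).
Expand u² and (u')² and integrate term by term on (0, π), using: for integers n ≥ 1, ∫_0^π sin²(nx) dx = ∫_0^π cos²(nx) dx = π/2; for n ≠ n', ∫_0^π sin(nx)sin(n'x) dx = ∫_0^π cos(nx)cos(n'x) dx = 0; and by product-to-sum, ∫_0^π sin(nx)cos(n'x) dx = ½∫_0^π [sin((n+n')x) + sin((n−n')x)] dx, which is 0 when n+n' is even and 2n/(n²−n'²) when n+n' is odd (it need not vanish on (0, π)).
  u² squared terms: (-4)²·∫sin(3x)² dx = 16·π/2 = 8*π;  (-2)²·∫cos(5x)² dx = 4·π/2 = 2*π.
  u² cross terms: 2·(-4)·(-2)·∫sin(3x)·cos(5x) dx = 16·(0) = 0.
  So ∫_0^π u² dx = 8*π + 2*π + 0 = 10*π.
  (u')² squared terms: (-12)²·∫cos(3x)² dx = 144·π/2 = 72*π;  (10)²·∫sin(5x)² dx = 100·π/2 = 50*π.
  (u')² cross terms: 2·(-12)·(10)·∫cos(3x)·sin(5x) dx = -240·(0) = 0.
  So ∫_0^π (u')² dx = 72*π + 50*π + 0 = 122*π.
||u||_{H^1}^2 = (10*π) + (122*π) = 132*π.


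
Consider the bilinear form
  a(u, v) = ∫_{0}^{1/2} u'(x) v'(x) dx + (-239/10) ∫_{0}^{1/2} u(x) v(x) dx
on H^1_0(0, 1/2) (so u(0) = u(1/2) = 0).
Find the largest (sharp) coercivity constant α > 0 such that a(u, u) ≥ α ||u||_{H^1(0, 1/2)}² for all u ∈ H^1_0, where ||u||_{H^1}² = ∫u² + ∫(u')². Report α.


α = (-239 + 40*π^2)/(10*(1 + 4*π^2))

Coercivity of a(·,·) on H^1_0(0, 1/2) means a(u, u) ≥ α ||u||_{H^1}² for every u ∈ H^1_0.
The interval has length L = 1/2, and Poincaré/coercivity depend only on L. Here a(u, u) = ∫(u')² + (-239/10)·∫u².
Here c = -239/10 < 0 with |c| < (π/L)² = 4*π^2, so coercivity still holds. The condition a(u,u) ≥ α||u||_{H^1}² reads (1−α)∫(u')² ≥ (α−c)∫u². Any admissible α is ≤ 1 (rapidly oscillating u have ∫u²/∫(u')² → 0), and α = 1 would force 0 ≥ (1−c)∫u², impossible since c < 1; so 1−α > 0. By the sharp Poincaré inequality on H^1_0 of an interval of length L, ∫(u')² ≥ (π/L)²∫u² with equality for the first sine mode sin(π(x−x₀)/L) (x₀ the left endpoint), so the inequality holds for all u iff (1−α)(π/L)² ≥ α − c, i.e. α ≤ ((π/L)² + c)/((π/L)² + 1) = (1 + c(L/π)²)/(1 + (L/π)²). (Direct route, valid since c ≤ 0: Poincaré gives c∫u² ≥ c(L/π)²∫(u')², so a(u,u) ≥ (1 + c(L/π)²)∫(u')², while ||u||_{H^1}² ≤ (1 + (L/π)²)∫(u')²; dividing yields the same α.) With (π/L)² = 4*π^2 and c = -239/10, the largest admissible constant is α = ((π/L)² + c)/((π/L)² + 1).
Simplifying, α = (-239 + 40*π^2)/(10*(1 + 4*π^2)).


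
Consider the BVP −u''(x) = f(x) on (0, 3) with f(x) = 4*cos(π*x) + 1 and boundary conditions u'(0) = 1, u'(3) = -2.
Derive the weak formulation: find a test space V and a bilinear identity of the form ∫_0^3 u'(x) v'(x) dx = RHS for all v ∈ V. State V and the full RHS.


V = H^1(0, 3) (v unrestricted at boundary; u is determined up to an additive constant); weak form: ∫_0^3 u'v' dx = ∫_0^3 (4*cos(π*x) + 1) v dx − 2·v(3) − v(0) for all v ∈ V.

Multiply both sides by a test function v and integrate from 0 to 3:
  ∫_0^3 −u''(x) v(x) dx = ∫_0^3 f(x) v(x) dx.
Integrate the LHS by parts once:
  ∫_0^3 −u'' v dx = −[u'(x) v(x)]_0^3 + ∫_0^3 u'(x) v'(x) dx.
Thus ∫_0^3 u'(x) v'(x) dx = ∫_0^3 f(x) v(x) dx + [u'(x) v(x)]_0^3.
Choose V so that boundary terms are either known or forced to vanish.
u has inhomogeneous Neumann u'(0) = 1, u'(3) = -2. [u' v]_0^3 = (-2)·v(3) − (1)·v(0) = − 2·v(3) − v(0). Take V = H^1(0, 3); boundary term becomes part of RHS.
Weak formulation: find u (satisfying any essential BC) such that ∫_0^3 u'(x) v'(x) dx = ∫_0^3 f v dx − 2·v(3) − v(0) for all v ∈ V (Neumann data are natural BCs: they enter the RHS as boundary terms).
Substituting f(x) = 4*cos(π*x) + 1, the right-hand side is ∫_0^3 (4*cos(π*x) + 1) v dx − 2·v(3) − v(0).
Compatibility check (pure Neumann): taking v ≡ 1 ∈ V gives 0 = ∫_0^3 f dx + (-2) − (1), i.e. ∫_0^3 f dx must equal u'(0) − u'(3) = 3. Indeed ∫_0^3 (4*cos(π*x) + 1) dx = 3, so the data are compatible. The solution is then unique only up to an additive constant (fix it e.g. by requiring ∫_0^3 u dx = 0).


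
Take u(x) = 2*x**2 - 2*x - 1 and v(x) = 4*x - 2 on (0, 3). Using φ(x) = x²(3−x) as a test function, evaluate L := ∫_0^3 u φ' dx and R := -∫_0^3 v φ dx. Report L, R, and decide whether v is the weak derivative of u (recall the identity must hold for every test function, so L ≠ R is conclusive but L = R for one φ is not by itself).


LHS = -351/10, RHS = -351/10. Yes, v = u' weakly.

u(x) = 2*x**2 - 2*x - 1, classical derivative u'(x) = 4*x - 2.
φ(x) = x²(3−x), so φ'(x) = 3*x*(2 - x).
Note φ(0) = φ(3) = 0, so the boundary term u·φ vanishes.
LHS = ∫_0^3 u(x) φ'(x) dx = ∫_0^3 (-6*x^4 + 18*x^3 - 9*x^2 - 6*x) dx. Term by term:
  ∫_0^3 -6*x^4 dx = -1458/5;  ∫_0^3 18*x^3 dx = 729/2;  ∫_0^3 -9*x^2 dx = -81;
  ∫_0^3 -6*x dx = -27.
Sum: -1458/5 + 729/2 − 81 − 27 = -351/10.
So LHS = -351/10.
∫_0^3 v(x) φ(x) dx = ∫_0^3 (-4*x^4 + 14*x^3 - 6*x^2) dx. Term by term:
  ∫_0^3 -4*x^4 dx = -972/5;  ∫_0^3 14*x^3 dx = 567/2;  ∫_0^3 -6*x^2 dx = -54.
Sum: -972/5 + 567/2 − 54 = 351/10.
So RHS = -∫_0^3 v(x) φ(x) dx = -351/10.
LHS = RHS, so the identity holds for this test φ.
Moreover u is smooth here and v(x) = u'(x) = 4*x - 2 pointwise, so the identity holds for every test function. Hence v is the weak derivative of u.


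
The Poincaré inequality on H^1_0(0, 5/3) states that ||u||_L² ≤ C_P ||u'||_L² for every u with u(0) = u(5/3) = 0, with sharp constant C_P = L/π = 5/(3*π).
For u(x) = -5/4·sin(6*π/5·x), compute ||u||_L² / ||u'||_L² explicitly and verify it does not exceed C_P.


||u||_L² / ||u'||_L² = 5/(6*π) < C_P = 5/(3*π).

u(x) = -5/4·sin(6*π/5·x), so u'(x) = -3*π*cos(6*π*x/5)/2.
Writing u(x) = A·sin(kπx/L) with A = -5/4 and k = 2, use ∫_0^L sin²(kπx/L) dx = L/2 and ∫_0^L cos²(kπx/L) dx = L/2.
u² = 25/16·sin²(6*π/5·x) and (u')² = 9*π^2/4·cos²(6*π/5·x), and each of sin², cos² integrates to L/2 = 5/6 over (0, 5/3).
∫_0^5/3 u² dx = 125/96, so ||u||_L² = 5*sqrt(30)/24.
∫_0^5/3 (u')² dx = 15*π^2/8, so ||u'||_L² = sqrt(30)*π/4.
Ratio ||u||_L² / ||u'||_L² = 5/(6*π).
Sharp Poincaré constant on H^1_0(0, 5/3) is C_P = L/π = 5/(3*π), achieved by sin(3*π/5·x).
This is the k = 2 harmonic; the ratio L/(kπ) is strictly less than C_P = L/π, consistent with the sharp inequality ||u||_L² ≤ C_P ||u'||_L².


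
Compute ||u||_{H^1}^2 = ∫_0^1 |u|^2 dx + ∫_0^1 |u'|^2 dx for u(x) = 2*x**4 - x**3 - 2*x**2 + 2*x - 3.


||u||_{H^1}^2 = 2474/315

The H^1 norm (squared) on an interval (0, L) is
  ||u||_{H^1}^2 = ∫_0^L u(x)^2 dx + ∫_0^L u'(x)^2 dx.
Compute u'(x) = 8*x**3 - 3*x**2 - 4*x + 2.
Then u(x)^2 = 4*x**8 - 4*x**7 - 7*x**6 + 12*x**5 - 12*x**4 - 2*x**3 + 16*x**2 - 12*x + 9 and u'(x)^2 = 64*x**6 - 48*x**5 - 55*x**4 + 56*x**3 + 4*x**2 - 16*x + 4.
Integrate each monomial from 0 to 1 using ∫_0^1 c·x^n dx = c·1^(n+1)/(n+1):
  ∫_0^1 u(x)^2 dx = ∫_0^1 (4*x^8 - 4*x^7 - 7*x^6 + 12*x^5 - 12*x^4 - 2*x^3 + 16*x^2 - 12*x + 9) dx. Term by term:
    ∫_0^1 4*x^8 dx = 4/9;  ∫_0^1 -4*x^7 dx = -1/2;  ∫_0^1 -7*x^6 dx = -1;
    ∫_0^1 12*x^5 dx = 2;  ∫_0^1 -12*x^4 dx = -12/5;  ∫_0^1 -2*x^3 dx = -1/2;
    ∫_0^1 16*x^2 dx = 16/3;  ∫_0^1 -12*x dx = -6;  ∫_0^1 9 dx = 9.
  Sum: 4/9 − 1/2 − 1 + 2 − 12/5 − 1/2 + 16/3 − 6 + 9 = 287/45.
  ∫_0^1 u'(x)^2 dx = ∫_0^1 (64*x^6 - 48*x^5 - 55*x^4 + 56*x^3 + 4*x^2 - 16*x + 4) dx. Term by term:
    ∫_0^1 64*x^6 dx = 64/7;  ∫_0^1 -48*x^5 dx = -8;  ∫_0^1 -55*x^4 dx = -11;
    ∫_0^1 56*x^3 dx = 14;  ∫_0^1 4*x^2 dx = 4/3;  ∫_0^1 -16*x dx = -8;
    ∫_0^1 4 dx = 4.
  Sum: 64/7 − 8 − 11 + 14 + 4/3 − 8 + 4 = 31/21.
Adding: ||u||_{H^1}^2 = 287/45 + 31/21 = 2474/315.


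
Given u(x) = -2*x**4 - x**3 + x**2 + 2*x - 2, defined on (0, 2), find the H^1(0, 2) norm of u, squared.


||u||_{H^1}^2 = 507712/315

The H^1 norm (squared) on an interval (0, L) is
  ||u||_{H^1}^2 = ∫_0^L u(x)^2 dx + ∫_0^L u'(x)^2 dx.
Compute u'(x) = -8*x**3 - 3*x**2 + 2*x + 2.
Then u(x)^2 = 4*x**8 + 4*x**7 - 3*x**6 - 10*x**5 + 5*x**4 + 8*x**3 - 8*x + 4 and u'(x)^2 = 64*x**6 + 48*x**5 - 23*x**4 - 44*x**3 - 8*x**2 + 8*x + 4.
Integrate each monomial from 0 to 2 using ∫_0^2 c·x^n dx = c·2^(n+1)/(n+1):
  ∫_0^2 u(x)^2 dx = ∫_0^2 (4*x^8 + 4*x^7 - 3*x^6 - 10*x^5 + 5*x^4 + 8*x^3 - 8*x + 4) dx. Term by term:
    ∫_0^2 4*x^8 dx = 2048/9;  ∫_0^2 4*x^7 dx = 128;  ∫_0^2 -3*x^6 dx = -384/7;
    ∫_0^2 -10*x^5 dx = -320/3;  ∫_0^2 5*x^4 dx = 32;  ∫_0^2 8*x^3 dx = 32;
    ∫_0^2 -8*x dx = -16;  ∫_0^2 4 dx = 8.
  Sum: 2048/9 + 128 − 384/7 − 320/3 + 32 + 32 − 16 + 8 = 15752/63.
  ∫_0^2 u'(x)^2 dx = ∫_0^2 (64*x^6 + 48*x^5 - 23*x^4 - 44*x^3 - 8*x^2 + 8*x + 4) dx. Term by term:
    ∫_0^2 64*x^6 dx = 8192/7;  ∫_0^2 48*x^5 dx = 512;  ∫_0^2 -23*x^4 dx = -736/5;
    ∫_0^2 -44*x^3 dx = -176;  ∫_0^2 -8*x^2 dx = -64/3;  ∫_0^2 8*x dx = 16;
    ∫_0^2 4 dx = 8.
  Sum: 8192/7 + 512 − 736/5 − 176 − 64/3 + 16 + 8 = 142984/105.
Adding: ||u||_{H^1}^2 = 15752/63 + 142984/105 = 507712/315.


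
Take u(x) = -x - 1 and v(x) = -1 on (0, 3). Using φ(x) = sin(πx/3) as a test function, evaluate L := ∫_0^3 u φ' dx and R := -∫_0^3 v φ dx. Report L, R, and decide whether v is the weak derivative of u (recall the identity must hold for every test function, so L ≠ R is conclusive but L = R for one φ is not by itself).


LHS = 6/π, RHS = 6/π. Yes, v = u' weakly.

u(x) = -x - 1, classical derivative u'(x) = -1.
φ(x) = sin(πx/3), so φ'(x) = π*cos(π*x/3)/3.
Note φ(0) = φ(3) = 0, so the boundary term u·φ vanishes.
LHS = ∫_0^3 u(x) φ'(x) dx = ∫_0^3 (-π*x*cos(π*x/3)/3 - π*cos(π*x/3)/3) dx. Term by term:
  ∫_0^3 -π*cos(π*x/3)/3 dx = 0;  ∫_0^3 -π*x*cos(π*x/3)/3 dx = 6/π.
Sum: 0 + 6/π = 6/π.
So LHS = 6/π.
∫_0^3 v(x) φ(x) dx = ∫_0^3 (-sin(π*x/3)) dx. Term by term:
  ∫_0^3 -sin(π*x/3) dx = -6/π.
So RHS = -∫_0^3 v(x) φ(x) dx = 6/π.
LHS = RHS, so the identity holds for this test φ.
Moreover u is smooth here and v(x) = u'(x) = -1 pointwise, so the identity holds for every test function. Hence v is the weak derivative of u.


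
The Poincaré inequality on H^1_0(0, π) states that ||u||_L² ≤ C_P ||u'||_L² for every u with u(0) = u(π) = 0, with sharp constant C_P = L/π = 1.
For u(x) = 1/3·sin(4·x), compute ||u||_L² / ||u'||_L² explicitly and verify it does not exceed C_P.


||u||_L² / ||u'||_L² = 1/4 < C_P = 1.

u(x) = 1/3·sin(4·x), so u'(x) = 4*cos(4*x)/3.
Writing u(x) = A·sin(kπx/L) with A = 1/3 and k = 4, use ∫_0^L sin²(kπx/L) dx = L/2 and ∫_0^L cos²(kπx/L) dx = L/2.
u² = 1/9·sin²(4·x) and (u')² = 16/9·cos²(4·x), and each of sin², cos² integrates to L/2 = π/2 over (0, π).
∫_0^π u² dx = π/18, so ||u||_L² = sqrt(2)*sqrt(π)/6.
∫_0^π (u')² dx = 8*π/9, so ||u'||_L² = 2*sqrt(2)*sqrt(π)/3.
Ratio ||u||_L² / ||u'||_L² = 1/4.
Sharp Poincaré constant on H^1_0(0, π) is C_P = L/π = 1, achieved by sin(x).
This is the k = 4 harmonic; the ratio L/(kπ) is strictly less than C_P = L/π, consistent with the sharp inequality ||u||_L² ≤ C_P ||u'||_L².


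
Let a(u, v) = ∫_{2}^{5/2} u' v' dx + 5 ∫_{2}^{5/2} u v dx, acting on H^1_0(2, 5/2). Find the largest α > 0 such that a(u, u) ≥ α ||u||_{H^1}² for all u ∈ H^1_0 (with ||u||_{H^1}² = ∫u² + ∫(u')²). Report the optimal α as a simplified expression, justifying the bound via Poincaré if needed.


α = 1

Coercivity of a(·,·) on H^1_0(2, 5/2) means a(u, u) ≥ α ||u||_{H^1}² for every u ∈ H^1_0.
The interval has length L = 1/2, and Poincaré/coercivity depend only on L. Here a(u, u) = ∫(u')² + (5)·∫u².
Here c = 5 ≥ 1, so a(u,u) = ∫(u')² + c∫u² ≥ ∫(u')² + ∫u² = ||u||_{H^1}², i.e. α = 1 works. No larger α is possible: a(u,u) ≥ α||u||_{H^1}² means (1−α)∫(u')² ≥ (α−c)∫u², and for the modes u_n = sin(nπ(x−x₀)/L) (x₀ the left endpoint) one has ∫u_n²/∫(u_n')² = (L/(nπ))² → 0, so a(u_n,u_n)/||u_n||_{H^1}² → 1. Hence the optimal constant is α = 1.
Therefore α = 1.


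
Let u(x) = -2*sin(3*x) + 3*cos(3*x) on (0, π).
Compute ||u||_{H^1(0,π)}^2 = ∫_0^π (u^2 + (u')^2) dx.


||u||_{H^1(0,π)}^2 = 65*π

u'(x) = -9*sin(3*x) - 6*cos(3*x).
Expand u² and (u')² and integrate term by term on (0, π), using: for integers n ≥ 1, ∫_0^π sin²(nx) dx = ∫_0^π cos²(nx) dx = π/2; for n ≠ n', ∫_0^π sin(nx)sin(n'x) dx = ∫_0^π cos(nx)cos(n'x) dx = 0; and by product-to-sum, ∫_0^π sin(nx)cos(n'x) dx = ½∫_0^π [sin((n+n')x) + sin((n−n')x)] dx, which is 0 when n+n' is even and 2n/(n²−n'²) when n+n' is odd (it need not vanish on (0, π)).
  u² squared terms: (-2)²·∫sin(3x)² dx = 4·π/2 = 2*π;  (3)²·∫cos(3x)² dx = 9·π/2 = 9*π/2.
  u² cross terms: 2·(-2)·(3)·∫sin(3x)·cos(3x) dx = -12·(0) = 0.
  So ∫_0^π u² dx = 2*π + 9*π/2 + 0 = 13*π/2.
  (u')² squared terms: (-9)²·∫sin(3x)² dx = 81·π/2 = 81*π/2;  (-6)²·∫cos(3x)² dx = 36·π/2 = 18*π.
  (u')² cross terms: 2·(-9)·(-6)·∫sin(3x)·cos(3x) dx = 108·(0) = 0.
  So ∫_0^π (u')² dx = 81*π/2 + 18*π + 0 = 117*π/2.
||u||_{H^1}^2 = (13*π/2) + (117*π/2) = 65*π.


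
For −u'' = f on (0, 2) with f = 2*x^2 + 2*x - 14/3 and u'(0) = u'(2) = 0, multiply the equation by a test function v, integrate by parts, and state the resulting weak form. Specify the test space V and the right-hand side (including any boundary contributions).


V = H^1(0, 2) (no boundary constraint on v; u is determined up to an additive constant); weak form: ∫_0^2 u'v' dx = ∫_0^2 (2*x^2 + 2*x - 14/3) v dx for all v ∈ V.

Multiply both sides by a test function v and integrate from 0 to 2:
  ∫_0^2 −u''(x) v(x) dx = ∫_0^2 f(x) v(x) dx.
Integrate the LHS by parts once:
  ∫_0^2 −u'' v dx = −[u'(x) v(x)]_0^2 + ∫_0^2 u'(x) v'(x) dx.
Thus ∫_0^2 u'(x) v'(x) dx = ∫_0^2 f(x) v(x) dx + [u'(x) v(x)]_0^2.
Choose V so that boundary terms are either known or forced to vanish.
u has homogeneous Neumann: u'(0) = u'(2) = 0. So [u' v]_0^2 = 0·v(2) − 0·v(0) = 0 for any v; take V = H^1(0, 2).
Weak formulation: find u (satisfying any essential BC) such that ∫_0^2 u'(x) v'(x) dx = ∫_0^2 f v dx for all v ∈ V (homogeneous Neumann, so boundary terms vanish).
Substituting f(x) = 2*x^2 + 2*x - 14/3, the right-hand side is ∫_0^2 (2*x^2 + 2*x - 14/3) v dx.
Compatibility check (pure Neumann): taking v ≡ 1 ∈ V gives 0 = ∫_0^2 f dx + (0) − (0), i.e. ∫_0^2 f dx must equal u'(0) − u'(2) = 0. Indeed ∫_0^2 (2*x^2 + 2*x - 14/3) dx = 0, so the data are compatible. The solution is then unique only up to an additive constant (fix it e.g. by requiring ∫_0^2 u dx = 0).


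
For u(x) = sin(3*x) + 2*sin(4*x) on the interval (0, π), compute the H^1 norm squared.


||u||_{H^1(0,π)}^2 = 39*π

u'(x) = 3*cos(3*x) + 8*cos(4*x).
Expand u² and (u')² and integrate term by term on (0, π), using: for integers n ≥ 1, ∫_0^π sin²(nx) dx = ∫_0^π cos²(nx) dx = π/2; for n ≠ n', ∫_0^π sin(nx)sin(n'x) dx = ∫_0^π cos(nx)cos(n'x) dx = 0; and by product-to-sum, ∫_0^π sin(nx)cos(n'x) dx = ½∫_0^π [sin((n+n')x) + sin((n−n')x)] dx, which is 0 when n+n' is even and 2n/(n²−n'²) when n+n' is odd (it need not vanish on (0, π)).
  u² squared terms: (2)²·∫sin(4x)² dx = 4·π/2 = 2*π;  (1)²·∫sin(3x)² dx = 1·π/2 = π/2.
  u² cross terms: 2·(2)·(1)·∫sin(4x)·sin(3x) dx = 4·(0) = 0.
  So ∫_0^π u² dx = 2*π + π/2 + 0 = 5*π/2.
  (u')² squared terms: (3)²·∫cos(3x)² dx = 9·π/2 = 9*π/2;  (8)²·∫cos(4x)² dx = 64·π/2 = 32*π.
  (u')² cross terms: 2·(3)·(8)·∫cos(3x)·cos(4x) dx = 48·(0) = 0.
  So ∫_0^π (u')² dx = 9*π/2 + 32*π + 0 = 73*π/2.
||u||_{H^1}^2 = (5*π/2) + (73*π/2) = 39*π.


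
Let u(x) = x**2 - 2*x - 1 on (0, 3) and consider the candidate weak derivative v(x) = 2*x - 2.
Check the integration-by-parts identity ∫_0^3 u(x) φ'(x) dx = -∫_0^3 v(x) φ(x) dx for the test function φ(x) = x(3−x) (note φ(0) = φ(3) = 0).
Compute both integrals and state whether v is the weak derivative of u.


LHS = -9/2, RHS = -9/2. Yes, v = u' weakly.

u(x) = x**2 - 2*x - 1, classical derivative u'(x) = 2*x - 2.
φ(x) = x(3−x), so φ'(x) = 3 - 2*x.
Note φ(0) = φ(3) = 0, so the boundary term u·φ vanishes.
LHS = ∫_0^3 u(x) φ'(x) dx = ∫_0^3 (-2*x^3 + 7*x^2 - 4*x - 3) dx. Term by term:
  ∫_0^3 -2*x^3 dx = -81/2;  ∫_0^3 7*x^2 dx = 63;  ∫_0^3 -4*x dx = -18;
  ∫_0^3 -3 dx = -9.
Sum: -81/2 + 63 − 18 − 9 = -9/2.
So LHS = -9/2.
∫_0^3 v(x) φ(x) dx = ∫_0^3 (-2*x^3 + 8*x^2 - 6*x) dx. Term by term:
  ∫_0^3 -2*x^3 dx = -81/2;  ∫_0^3 8*x^2 dx = 72;  ∫_0^3 -6*x dx = -27.
Sum: -81/2 + 72 − 27 = 9/2.
So RHS = -∫_0^3 v(x) φ(x) dx = -9/2.
LHS = RHS, so the identity holds for this test φ.
Moreover u is smooth here and v(x) = u'(x) = 2*x - 2 pointwise, so the identity holds for every test function. Hence v is the weak derivative of u.


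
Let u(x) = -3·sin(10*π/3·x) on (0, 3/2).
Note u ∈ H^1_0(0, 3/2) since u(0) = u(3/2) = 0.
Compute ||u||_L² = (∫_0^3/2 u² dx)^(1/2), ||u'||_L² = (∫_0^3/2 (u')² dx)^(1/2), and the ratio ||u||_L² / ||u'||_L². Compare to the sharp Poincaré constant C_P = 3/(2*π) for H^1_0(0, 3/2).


||u||_L² / ||u'||_L² = 3/(10*π) < C_P = 3/(2*π).

u(x) = -3·sin(10*π/3·x), so u'(x) = -10*π*cos(10*π*x/3).
Writing u(x) = A·sin(kπx/L) with A = -3 and k = 5, use ∫_0^L sin²(kπx/L) dx = L/2 and ∫_0^L cos²(kπx/L) dx = L/2.
u² = 9·sin²(10*π/3·x) and (u')² = 100*π^2·cos²(10*π/3·x), and each of sin², cos² integrates to L/2 = 3/4 over (0, 3/2).
∫_0^3/2 u² dx = 27/4, so ||u||_L² = 3*sqrt(3)/2.
∫_0^3/2 (u')² dx = 75*π^2, so ||u'||_L² = 5*sqrt(3)*π.
Ratio ||u||_L² / ||u'||_L² = 3/(10*π).
Sharp Poincaré constant on H^1_0(0, 3/2) is C_P = L/π = 3/(2*π), achieved by sin(2*π/3·x).
This is the k = 5 harmonic; the ratio L/(kπ) is strictly less than C_P = L/π, consistent with the sharp inequality ||u||_L² ≤ C_P ||u'||_L².


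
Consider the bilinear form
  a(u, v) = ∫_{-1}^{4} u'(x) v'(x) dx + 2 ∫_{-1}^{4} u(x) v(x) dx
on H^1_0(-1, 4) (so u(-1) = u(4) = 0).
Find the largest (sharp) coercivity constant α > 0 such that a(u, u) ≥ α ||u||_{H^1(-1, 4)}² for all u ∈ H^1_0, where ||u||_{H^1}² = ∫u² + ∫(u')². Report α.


α = 1

Coercivity of a(·,·) on H^1_0(-1, 4) means a(u, u) ≥ α ||u||_{H^1}² for every u ∈ H^1_0.
The interval has length L = 5, and Poincaré/coercivity depend only on L. Here a(u, u) = ∫(u')² + (2)·∫u².
Here c = 2 ≥ 1, so a(u,u) = ∫(u')² + c∫u² ≥ ∫(u')² + ∫u² = ||u||_{H^1}², i.e. α = 1 works. No larger α is possible: a(u,u) ≥ α||u||_{H^1}² means (1−α)∫(u')² ≥ (α−c)∫u², and for the modes u_n = sin(nπ(x−x₀)/L) (x₀ the left endpoint) one has ∫u_n²/∫(u_n')² = (L/(nπ))² → 0, so a(u_n,u_n)/||u_n||_{H^1}² → 1. Hence the optimal constant is α = 1.
Therefore α = 1.


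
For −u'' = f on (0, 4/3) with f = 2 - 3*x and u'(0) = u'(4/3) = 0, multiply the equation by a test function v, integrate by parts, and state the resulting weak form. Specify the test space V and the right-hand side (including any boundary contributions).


V = H^1(0, 4/3) (no boundary constraint on v; u is determined up to an additive constant); weak form: ∫_0^4/3 u'v' dx = ∫_0^4/3 (2 - 3*x) v dx for all v ∈ V.

Multiply both sides by a test function v and integrate from 0 to 4/3:
  ∫_0^4/3 −u''(x) v(x) dx = ∫_0^4/3 f(x) v(x) dx.
Integrate the LHS by parts once:
  ∫_0^4/3 −u'' v dx = −[u'(x) v(x)]_0^4/3 + ∫_0^4/3 u'(x) v'(x) dx.
Thus ∫_0^4/3 u'(x) v'(x) dx = ∫_0^4/3 f(x) v(x) dx + [u'(x) v(x)]_0^4/3.
Choose V so that boundary terms are either known or forced to vanish.
u has homogeneous Neumann: u'(0) = u'(4/3) = 0. So [u' v]_0^4/3 = 0·v(4/3) − 0·v(0) = 0 for any v; take V = H^1(0, 4/3).
Weak formulation: find u (satisfying any essential BC) such that ∫_0^4/3 u'(x) v'(x) dx = ∫_0^4/3 f v dx for all v ∈ V (homogeneous Neumann, so boundary terms vanish).
Substituting f(x) = 2 - 3*x, the right-hand side is ∫_0^4/3 (2 - 3*x) v dx.
Compatibility check (pure Neumann): taking v ≡ 1 ∈ V gives 0 = ∫_0^4/3 f dx + (0) − (0), i.e. ∫_0^4/3 f dx must equal u'(0) − u'(4/3) = 0. Indeed ∫_0^4/3 (2 - 3*x) dx = 0, so the data are compatible. The solution is then unique only up to an additive constant (fix it e.g. by requiring ∫_0^4/3 u dx = 0).


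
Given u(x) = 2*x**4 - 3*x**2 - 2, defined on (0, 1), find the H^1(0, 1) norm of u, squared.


||u||_{H^1}^2 = 559/63

The H^1 norm (squared) on an interval (0, L) is
  ||u||_{H^1}^2 = ∫_0^L u(x)^2 dx + ∫_0^L u'(x)^2 dx.
Compute u'(x) = 8*x**3 - 6*x.
Then u(x)^2 = 4*x**8 - 12*x**6 + x**4 + 12*x**2 + 4 and u'(x)^2 = 64*x**6 - 96*x**4 + 36*x**2.
Integrate each monomial from 0 to 1 using ∫_0^1 c·x^n dx = c·1^(n+1)/(n+1):
  ∫_0^1 u(x)^2 dx = ∫_0^1 (4*x^8 - 12*x^6 + x^4 + 12*x^2 + 4) dx. Term by term:
    ∫_0^1 4*x^8 dx = 4/9;  ∫_0^1 -12*x^6 dx = -12/7;  ∫_0^1 x^4 dx = 1/5;
    ∫_0^1 12*x^2 dx = 4;  ∫_0^1 4 dx = 4.
  Sum: 4/9 − 12/7 + 1/5 + 4 + 4 = 2183/315.
  ∫_0^1 u'(x)^2 dx = ∫_0^1 (64*x^6 - 96*x^4 + 36*x^2) dx. Term by term:
    ∫_0^1 64*x^6 dx = 64/7;  ∫_0^1 -96*x^4 dx = -96/5;  ∫_0^1 36*x^2 dx = 12.
  Sum: 64/7 − 96/5 + 12 = 68/35.
Adding: ||u||_{H^1}^2 = 2183/315 + 68/35 = 559/63.


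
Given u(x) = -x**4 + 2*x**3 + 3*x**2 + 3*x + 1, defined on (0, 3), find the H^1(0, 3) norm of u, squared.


||u||_{H^1}^2 = 4686/5

The H^1 norm (squared) on an interval (0, L) is
  ||u||_{H^1}^2 = ∫_0^L u(x)^2 dx + ∫_0^L u'(x)^2 dx.
Compute u'(x) = -4*x**3 + 6*x**2 + 6*x + 3.
Then u(x)^2 = x**8 - 4*x**7 - 2*x**6 + 6*x**5 + 19*x**4 + 22*x**3 + 15*x**2 + 6*x + 1 and u'(x)^2 = 16*x**6 - 48*x**5 - 12*x**4 + 48*x**3 + 72*x**2 + 36*x + 9.
Integrate each monomial from 0 to 3 using ∫_0^3 c·x^n dx = c·3^(n+1)/(n+1):
  ∫_0^3 u(x)^2 dx = ∫_0^3 (x^8 - 4*x^7 - 2*x^6 + 6*x^5 + 19*x^4 + 22*x^3 + 15*x^2 + 6*x + 1) dx. Term by term:
    ∫_0^3 x^8 dx = 2187;  ∫_0^3 -4*x^7 dx = -6561/2;  ∫_0^3 -2*x^6 dx = -4374/7;
    ∫_0^3 6*x^5 dx = 729;  ∫_0^3 19*x^4 dx = 4617/5;  ∫_0^3 22*x^3 dx = 891/2;
    ∫_0^3 15*x^2 dx = 135;  ∫_0^3 6*x dx = 27;  ∫_0^3 1 dx = 3.
  Sum: 2187 − 6561/2 − 4374/7 + 729 + 4617/5 + 891/2 + 135 + 27 + 3 = 19059/35.
  ∫_0^3 u'(x)^2 dx = ∫_0^3 (16*x^6 - 48*x^5 - 12*x^4 + 48*x^3 + 72*x^2 + 36*x + 9) dx. Term by term:
    ∫_0^3 16*x^6 dx = 34992/7;  ∫_0^3 -48*x^5 dx = -5832;  ∫_0^3 -12*x^4 dx = -2916/5;
    ∫_0^3 48*x^3 dx = 972;  ∫_0^3 72*x^2 dx = 648;  ∫_0^3 36*x dx = 162;
    ∫_0^3 9 dx = 27.
  Sum: 34992/7 − 5832 − 2916/5 + 972 + 648 + 162 + 27 = 13743/35.
Adding: ||u||_{H^1}^2 = 19059/35 + 13743/35 = 4686/5.


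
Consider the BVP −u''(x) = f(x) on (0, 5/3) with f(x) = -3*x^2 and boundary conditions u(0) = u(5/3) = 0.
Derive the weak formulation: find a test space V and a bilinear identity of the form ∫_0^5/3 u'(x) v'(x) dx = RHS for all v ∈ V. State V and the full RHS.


V = H^1_0(0, 5/3) (so v(0) = v(5/3) = 0); weak form: ∫_0^5/3 u'v' dx = ∫_0^5/3 (-3*x^2) v dx for all v ∈ V.

Multiply both sides by a test function v and integrate from 0 to 5/3:
  ∫_0^5/3 −u''(x) v(x) dx = ∫_0^5/3 f(x) v(x) dx.
Integrate the LHS by parts once:
  ∫_0^5/3 −u'' v dx = −[u'(x) v(x)]_0^5/3 + ∫_0^5/3 u'(x) v'(x) dx.
Thus ∫_0^5/3 u'(x) v'(x) dx = ∫_0^5/3 f(x) v(x) dx + [u'(x) v(x)]_0^5/3.
Choose V so that boundary terms are either known or forced to vanish.
u is Dirichlet: u(0) = u(5/3) = 0. Let V = H^1_0(0, 5/3); then v(0) = v(5/3) = 0, and [u' v]_0^5/3 = 0.
Weak formulation: find u (satisfying any essential BC) such that ∫_0^5/3 u'(x) v'(x) dx = ∫_0^5/3 f v dx for all v ∈ V.
Substituting f(x) = -3*x^2, the right-hand side is ∫_0^5/3 (-3*x^2) v dx.


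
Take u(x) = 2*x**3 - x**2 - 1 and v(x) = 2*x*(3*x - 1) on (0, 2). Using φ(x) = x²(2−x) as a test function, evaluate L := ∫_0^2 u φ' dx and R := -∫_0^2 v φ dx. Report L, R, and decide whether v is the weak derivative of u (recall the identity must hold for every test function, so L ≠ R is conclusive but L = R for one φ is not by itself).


LHS = -48/5, RHS = -48/5. Yes, v = u' weakly.

u(x) = 2*x**3 - x**2 - 1, classical derivative u'(x) = 6*x**2 - 2*x.
φ(x) = x²(2−x), so φ'(x) = x*(4 - 3*x).
Note φ(0) = φ(2) = 0, so the boundary term u·φ vanishes.
LHS = ∫_0^2 u(x) φ'(x) dx = ∫_0^2 (-6*x^5 + 11*x^4 - 4*x^3 + 3*x^2 - 4*x) dx. Term by term:
  ∫_0^2 -6*x^5 dx = -64;  ∫_0^2 11*x^4 dx = 352/5;  ∫_0^2 -4*x^3 dx = -16;
  ∫_0^2 3*x^2 dx = 8;  ∫_0^2 -4*x dx = -8.
Sum: -64 + 352/5 − 16 + 8 − 8 = -48/5.
So LHS = -48/5.
∫_0^2 v(x) φ(x) dx = ∫_0^2 (-6*x^5 + 14*x^4 - 4*x^3) dx. Term by term:
  ∫_0^2 -6*x^5 dx = -64;  ∫_0^2 14*x^4 dx = 448/5;  ∫_0^2 -4*x^3 dx = -16.
Sum: -64 + 448/5 − 16 = 48/5.
So RHS = -∫_0^2 v(x) φ(x) dx = -48/5.
LHS = RHS, so the identity holds for this test φ.
Moreover u is smooth here and v(x) = u'(x) = 6*x**2 - 2*x pointwise, so the identity holds for every test function. Hence v is the weak derivative of u.


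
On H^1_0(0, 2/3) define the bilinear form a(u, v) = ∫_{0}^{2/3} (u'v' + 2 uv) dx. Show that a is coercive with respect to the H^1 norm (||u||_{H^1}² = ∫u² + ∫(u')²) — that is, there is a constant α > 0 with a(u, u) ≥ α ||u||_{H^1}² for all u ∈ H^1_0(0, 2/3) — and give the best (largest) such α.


α = 1

Coercivity of a(·,·) on H^1_0(0, 2/3) means a(u, u) ≥ α ||u||_{H^1}² for every u ∈ H^1_0.
The interval has length L = 2/3, and Poincaré/coercivity depend only on L. Here a(u, u) = ∫(u')² + (2)·∫u².
Here c = 2 ≥ 1, so a(u,u) = ∫(u')² + c∫u² ≥ ∫(u')² + ∫u² = ||u||_{H^1}², i.e. α = 1 works. No larger α is possible: a(u,u) ≥ α||u||_{H^1}² means (1−α)∫(u')² ≥ (α−c)∫u², and for the modes u_n = sin(nπ(x−x₀)/L) (x₀ the left endpoint) one has ∫u_n²/∫(u_n')² = (L/(nπ))² → 0, so a(u_n,u_n)/||u_n||_{H^1}² → 1. Hence the optimal constant is α = 1.
Therefore α = 1.


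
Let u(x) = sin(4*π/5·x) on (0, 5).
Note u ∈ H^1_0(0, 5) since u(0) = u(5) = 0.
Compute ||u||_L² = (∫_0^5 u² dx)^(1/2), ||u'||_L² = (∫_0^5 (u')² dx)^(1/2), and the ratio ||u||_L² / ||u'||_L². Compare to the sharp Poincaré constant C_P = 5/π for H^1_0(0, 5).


||u||_L² / ||u'||_L² = 5/(4*π) < C_P = 5/π.

u(x) = sin(4*π/5·x), so u'(x) = 4*π*cos(4*π*x/5)/5.
Writing u(x) = A·sin(kπx/L) with A = 1 and k = 4, use ∫_0^L sin²(kπx/L) dx = L/2 and ∫_0^L cos²(kπx/L) dx = L/2.
u² = 1·sin²(4*π/5·x) and (u')² = 16*π^2/25·cos²(4*π/5·x), and each of sin², cos² integrates to L/2 = 5/2 over (0, 5).
∫_0^5 u² dx = 5/2, so ||u||_L² = sqrt(10)/2.
∫_0^5 (u')² dx = 8*π^2/5, so ||u'||_L² = 2*sqrt(10)*π/5.
Ratio ||u||_L² / ||u'||_L² = 5/(4*π).
Sharp Poincaré constant on H^1_0(0, 5) is C_P = L/π = 5/π, achieved by sin(π/5·x).
This is the k = 4 harmonic; the ratio L/(kπ) is strictly less than C_P = L/π, consistent with the sharp inequality ||u||_L² ≤ C_P ||u'||_L².


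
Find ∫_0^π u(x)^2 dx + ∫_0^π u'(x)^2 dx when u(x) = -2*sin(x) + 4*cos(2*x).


||u||_{H^1(0,π)}^2 = 160/3 + 44*π

u'(x) = -8*sin(2*x) - 2*cos(x).
Expand u² and (u')² and integrate term by term on (0, π), using: for integers n ≥ 1, ∫_0^π sin²(nx) dx = ∫_0^π cos²(nx) dx = π/2; for n ≠ n', ∫_0^π sin(nx)sin(n'x) dx = ∫_0^π cos(nx)cos(n'x) dx = 0; and by product-to-sum, ∫_0^π sin(nx)cos(n'x) dx = ½∫_0^π [sin((n+n')x) + sin((n−n')x)] dx, which is 0 when n+n' is even and 2n/(n²−n'²) when n+n' is odd (it need not vanish on (0, π)).
  u² squared terms: (-2)²·∫sin(x)² dx = 4·π/2 = 2*π;  (4)²·∫cos(2x)² dx = 16·π/2 = 8*π.
  u² cross terms: 2·(-2)·(4)·∫sin(x)·cos(2x) dx = -16·(-2/3) = 32/3.
  So ∫_0^π u² dx = 2*π + 8*π + 32/3 = 32/3 + 10*π.
  (u')² squared terms: (-8)²·∫sin(2x)² dx = 64·π/2 = 32*π;  (-2)²·∫cos(x)² dx = 4·π/2 = 2*π.
  (u')² cross terms: 2·(-8)·(-2)·∫sin(2x)·cos(x) dx = 32·(4/3) = 128/3.
  So ∫_0^π (u')² dx = 32*π + 2*π + 128/3 = 128/3 + 34*π.
||u||_{H^1}^2 = (32/3 + 10*π) + (128/3 + 34*π) = 160/3 + 44*π.
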